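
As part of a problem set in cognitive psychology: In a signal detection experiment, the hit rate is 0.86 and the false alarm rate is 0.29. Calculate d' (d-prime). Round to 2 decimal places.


d' = z(HR) - z(FAR)
z(0.86) = 1.0803
z(0.29) = -0.5534
d' = 1.0803 - -0.5534
= 1.63


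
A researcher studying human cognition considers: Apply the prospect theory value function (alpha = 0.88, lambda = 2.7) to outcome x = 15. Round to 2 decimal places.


Since x = 15 >= 0, use v(x) = x^0.88
15^0.88 = 10.8383
v(15) = 10.84


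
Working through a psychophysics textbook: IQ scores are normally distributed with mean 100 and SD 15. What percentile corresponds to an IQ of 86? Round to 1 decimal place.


z = (IQ - mean) / SD
z = (86 - 100) / 15 = -0.9333
Percentile = Phi(-0.9333) * 100
Phi(-0.9333) = 0.175333
= 17.5


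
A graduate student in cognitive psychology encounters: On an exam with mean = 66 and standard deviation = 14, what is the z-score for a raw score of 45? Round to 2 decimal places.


z = (X - mu) / sigma
= (45 - 66) / 14
= -21 / 14
= -1.50


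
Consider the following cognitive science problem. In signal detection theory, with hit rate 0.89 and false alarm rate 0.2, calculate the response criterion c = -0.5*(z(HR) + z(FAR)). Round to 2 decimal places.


c = -0.5 * (z(HR) + z(FAR))
z(0.89) = 1.2265
z(0.2) = -0.8416
c = -0.5 * (1.2265 + -0.8416)
= -0.5 * 0.3849
= -0.19


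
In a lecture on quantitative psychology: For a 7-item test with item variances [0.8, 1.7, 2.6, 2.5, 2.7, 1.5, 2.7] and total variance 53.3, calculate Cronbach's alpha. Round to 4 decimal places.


alpha = (k/(k-1)) * (1 - sum(s_i^2)/s_total^2)
sum(item variances) = 14.5
k/(k-1) = 7/6 = 1.166667
1 - 14.5/53.3 = 1 - 0.272045 = 0.727955
alpha = 1.166667 * 0.727955
= 0.8493


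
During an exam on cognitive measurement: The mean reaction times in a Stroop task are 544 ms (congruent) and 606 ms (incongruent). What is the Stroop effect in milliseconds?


Stroop effect = RT(incongruent) - RT(congruent)
= 606 - 544
= 62 ms


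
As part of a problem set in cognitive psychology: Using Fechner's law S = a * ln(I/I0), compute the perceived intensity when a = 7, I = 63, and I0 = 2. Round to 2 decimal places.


S = 7 * ln(63/2)
I/I0 = 31.5
ln(31.5) = 3.45
S = 7 * 3.45
= 24.15


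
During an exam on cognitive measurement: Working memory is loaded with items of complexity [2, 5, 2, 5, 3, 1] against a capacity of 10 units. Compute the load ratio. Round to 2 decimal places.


Total complexity = 2 + 5 + 2 + 5 + 3 + 1 = 18
Load = total / capacity = 18 / 10
= 1.80


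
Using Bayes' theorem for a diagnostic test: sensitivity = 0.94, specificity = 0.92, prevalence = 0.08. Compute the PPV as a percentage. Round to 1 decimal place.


PPV = (sens * prev) / (sens * prev + (1-spec) * (1-prev))
Numerator = 0.94 * 0.08 = 0.0752
P(positive and no disease) = (1 - spec) * (1 - prev) = (1 - 0.92) * (1 - 0.08) = 0.0736
Denominator = 0.0752 + 0.0736 = 0.1488
PPV = 0.0752 / 0.1488 = 0.505376
As percentage = 50.5


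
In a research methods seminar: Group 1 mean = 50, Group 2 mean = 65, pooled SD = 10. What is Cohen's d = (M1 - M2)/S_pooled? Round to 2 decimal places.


Cohen's d = (M1 - M2) / S_pooled
= (50 - 65) / 10
= -15 / 10
= -1.50


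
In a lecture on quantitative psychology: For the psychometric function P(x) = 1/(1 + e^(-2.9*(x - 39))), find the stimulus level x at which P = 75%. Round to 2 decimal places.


At P = 0.75: 0.75 = 1/(1 + e^(-k*(x-x0)))
Solving: e^(-k*(x-x0)) = 1/3
x = x0 + ln(3)/k
ln(3) = 1.0986
x = 39 + 1.0986/2.9
= 39 + 0.3788
= 39.38


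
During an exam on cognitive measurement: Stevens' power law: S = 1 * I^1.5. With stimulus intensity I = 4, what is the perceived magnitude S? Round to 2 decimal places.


S = 1 * 4^1.5
4^1.5 = 8.0
S = 1 * 8.0
= 8.00


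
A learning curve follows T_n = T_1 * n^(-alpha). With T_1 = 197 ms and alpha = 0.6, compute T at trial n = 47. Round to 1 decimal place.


T_n = 197 * 47^(-0.6)
47^(-0.6) = 0.099252
T_n = 197 * 0.099252
= 19.6 ms


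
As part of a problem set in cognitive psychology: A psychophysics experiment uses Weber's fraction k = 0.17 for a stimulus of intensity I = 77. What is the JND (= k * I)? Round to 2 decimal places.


JND = k * I
JND = 0.17 * 77
= 13.09


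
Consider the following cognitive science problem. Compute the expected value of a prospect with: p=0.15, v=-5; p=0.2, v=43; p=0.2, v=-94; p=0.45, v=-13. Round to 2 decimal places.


EU = sum(p_i * v_i)
0.15 * -5 = -0.75
0.2 * 43 = 8.6
0.2 * -94 = -18.8
0.45 * -13 = -5.85
EU = -0.75 + 8.6 + -18.8 + -5.85
= -16.80


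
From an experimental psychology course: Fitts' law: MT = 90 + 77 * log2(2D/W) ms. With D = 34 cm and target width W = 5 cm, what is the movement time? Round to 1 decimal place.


MT = 90 + 77 * log2(2*34/5)
2D/W = 13.6
log2(13.6) = 3.7655
MT = 90 + 77 * 3.7655
= 379.9 ms


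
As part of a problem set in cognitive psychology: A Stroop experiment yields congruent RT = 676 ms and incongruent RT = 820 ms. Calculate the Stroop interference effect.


Stroop effect = RT(incongruent) - RT(congruent)
= 820 - 676
= 144 ms


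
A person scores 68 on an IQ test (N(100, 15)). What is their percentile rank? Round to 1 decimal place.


z = (IQ - mean) / SD
z = (68 - 100) / 15 = -2.1333
Percentile = Phi(-2.1333) * 100
Phi(-2.1333) = 0.01645
= 1.6


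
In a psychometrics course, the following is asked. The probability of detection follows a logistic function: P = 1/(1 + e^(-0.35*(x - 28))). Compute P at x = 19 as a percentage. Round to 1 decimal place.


P(x) = 1/(1 + e^(-0.35*(19 - 28)))
Exponent = -0.35 * -9 = 3.15
e^(3.15) = 23.336065
P = 1/(1 + 23.336065) = 0.041091
Percentage = 4.1


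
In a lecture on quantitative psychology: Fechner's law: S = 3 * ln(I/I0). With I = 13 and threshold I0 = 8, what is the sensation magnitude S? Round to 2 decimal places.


S = 3 * ln(13/8)
I/I0 = 1.625
ln(1.625) = 0.4855
S = 3 * 0.4855
= 1.46


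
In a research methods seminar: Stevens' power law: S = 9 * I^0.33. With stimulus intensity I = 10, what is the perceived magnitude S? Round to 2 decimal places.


S = 9 * 10^0.33
10^0.33 = 2.138
S = 9 * 2.138
= 19.24


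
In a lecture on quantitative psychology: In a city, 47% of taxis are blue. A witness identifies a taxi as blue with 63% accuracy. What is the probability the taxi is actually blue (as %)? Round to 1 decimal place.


P(blue | says blue) = P(says blue | blue)*P(blue) / [P(says blue | blue)*P(blue) + P(says blue | not blue)*P(not blue)]
Numerator = 0.63 * 0.47 = 0.2961
False identification = 0.37 * 0.53 = 0.1961
P = 0.2961 / (0.2961 + 0.1961)
= 0.2961 / 0.4922
As percentage = 60.2


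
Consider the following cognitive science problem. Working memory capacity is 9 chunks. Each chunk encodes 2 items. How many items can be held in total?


Total items = chunks * items_per_chunk
= 9 * 2
= 18


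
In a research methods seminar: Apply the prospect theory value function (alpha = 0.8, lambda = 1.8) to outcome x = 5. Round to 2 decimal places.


Since x = 5 >= 0, use v(x) = x^0.8
5^0.8 = 3.6239
v(5) = 3.62


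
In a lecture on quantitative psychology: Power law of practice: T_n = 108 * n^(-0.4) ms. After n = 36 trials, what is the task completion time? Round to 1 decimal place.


T_n = 108 * 36^(-0.4)
36^(-0.4) = 0.238495
T_n = 108 * 0.238495
= 25.8 ms


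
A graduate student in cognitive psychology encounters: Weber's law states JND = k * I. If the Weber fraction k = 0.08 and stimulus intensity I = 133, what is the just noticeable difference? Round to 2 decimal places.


JND = k * I
JND = 0.08 * 133
= 10.64


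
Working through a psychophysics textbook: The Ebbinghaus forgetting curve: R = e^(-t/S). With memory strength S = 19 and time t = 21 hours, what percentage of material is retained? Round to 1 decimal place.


R = e^(-t/S)
-t/S = -21/19 = -1.105263
R = e^(-1.105263) = 0.331124
Percentage = 0.331124 * 100
= 33.1


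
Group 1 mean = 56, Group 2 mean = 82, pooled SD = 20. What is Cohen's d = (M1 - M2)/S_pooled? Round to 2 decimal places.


Cohen's d = (M1 - M2) / S_pooled
= (56 - 82) / 20
= -26 / 20
= -1.30


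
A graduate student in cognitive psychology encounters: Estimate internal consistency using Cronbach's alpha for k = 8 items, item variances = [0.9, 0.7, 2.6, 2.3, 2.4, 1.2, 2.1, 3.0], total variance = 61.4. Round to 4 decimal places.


alpha = (k/(k-1)) * (1 - sum(s_i^2)/s_total^2)
sum(item variances) = 15.2
k/(k-1) = 8/7 = 1.142857
1 - 15.2/61.4 = 1 - 0.247557 = 0.752443
alpha = 1.142857 * 0.752443
= 0.8599


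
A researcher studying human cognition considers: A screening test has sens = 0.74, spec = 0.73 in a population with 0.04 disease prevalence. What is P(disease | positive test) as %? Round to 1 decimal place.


PPV = (sens * prev) / (sens * prev + (1-spec) * (1-prev))
Numerator = 0.74 * 0.04 = 0.0296
P(positive and no disease) = (1 - spec) * (1 - prev) = (1 - 0.73) * (1 - 0.04) = 0.2592
Denominator = 0.0296 + 0.2592 = 0.2888
PPV = 0.0296 / 0.2888 = 0.102493
As percentage = 10.2


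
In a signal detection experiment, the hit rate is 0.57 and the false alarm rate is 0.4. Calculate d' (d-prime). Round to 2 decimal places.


d' = z(HR) - z(FAR)
z(0.57) = 0.1764
z(0.4) = -0.2533
d' = 0.1764 - -0.2533
= 0.43


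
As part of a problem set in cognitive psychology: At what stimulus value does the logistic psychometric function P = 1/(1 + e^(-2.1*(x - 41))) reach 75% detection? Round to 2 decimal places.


At P = 0.75: 0.75 = 1/(1 + e^(-k*(x-x0)))
Solving: e^(-k*(x-x0)) = 1/3
x = x0 + ln(3)/k
ln(3) = 1.0986
x = 41 + 1.0986/2.1
= 41 + 0.5231
= 41.52


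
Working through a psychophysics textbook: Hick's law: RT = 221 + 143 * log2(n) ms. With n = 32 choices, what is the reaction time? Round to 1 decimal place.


RT = 221 + 143 * log2(32)
log2(32) = 5.0
RT = 221 + 143 * 5.0
= 221 + 715.0
= 936.0 ms


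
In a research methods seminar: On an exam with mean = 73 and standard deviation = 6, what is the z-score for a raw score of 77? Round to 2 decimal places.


z = (X - mu) / sigma
= (77 - 73) / 6
= 4 / 6
= 0.67


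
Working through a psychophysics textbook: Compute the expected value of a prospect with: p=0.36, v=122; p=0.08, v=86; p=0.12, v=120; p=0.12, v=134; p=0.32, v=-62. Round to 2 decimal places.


EU = sum(p_i * v_i)
0.36 * 122 = 43.92
0.08 * 86 = 6.88
0.12 * 120 = 14.4
0.12 * 134 = 16.08
0.32 * -62 = -19.84
EU = 43.92 + 6.88 + 14.4 + 16.08 + -19.84
= 61.44


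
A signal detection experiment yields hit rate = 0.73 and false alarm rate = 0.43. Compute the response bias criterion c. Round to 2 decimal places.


c = -0.5 * (z(HR) + z(FAR))
z(0.73) = 0.6128
z(0.43) = -0.1764
c = -0.5 * (0.6128 + -0.1764)
= -0.5 * 0.4364
= -0.22


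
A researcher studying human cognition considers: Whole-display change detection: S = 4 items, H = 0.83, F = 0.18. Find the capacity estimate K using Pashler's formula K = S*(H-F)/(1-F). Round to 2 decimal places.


K = S * (H - F) / (1 - F)
H - F = 0.65
1 - F = 0.82
K = 4 * 0.65 / 0.82
= 3.17


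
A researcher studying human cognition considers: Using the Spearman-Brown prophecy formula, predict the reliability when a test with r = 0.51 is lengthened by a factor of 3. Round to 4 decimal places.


r_new = n*r / (1 + (n-1)*r)
Numerator = 3 * 0.51 = 1.53
Denominator = 1 + 2 * 0.51 = 2.02
r_new = 1.53 / 2.02
= 0.7574


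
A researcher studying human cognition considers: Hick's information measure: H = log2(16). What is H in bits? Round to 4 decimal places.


H = log2(n)
H = log2(16)
= 4.0000


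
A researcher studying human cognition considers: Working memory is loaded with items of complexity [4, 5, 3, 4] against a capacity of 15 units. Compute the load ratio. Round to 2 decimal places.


Total complexity = 4 + 5 + 3 + 4 = 16
Load = total / capacity = 16 / 15
= 1.07


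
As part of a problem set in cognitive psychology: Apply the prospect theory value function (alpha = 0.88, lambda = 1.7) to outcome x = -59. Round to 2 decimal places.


Since x = -59 < 0, use v(x) = -lambda*(-x)^alpha
(-x) = 59
59^0.88 = 36.1701
v(-59) = -1.7 * 36.1701
= -61.49


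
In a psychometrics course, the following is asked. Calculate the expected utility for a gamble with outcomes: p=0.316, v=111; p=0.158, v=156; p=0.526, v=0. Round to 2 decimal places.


EU = sum(p_i * v_i)
0.316 * 111 = 35.076
0.158 * 156 = 24.648
0.526 * 0 = 0.0
EU = 35.076 + 24.648 + 0.0
= 59.72


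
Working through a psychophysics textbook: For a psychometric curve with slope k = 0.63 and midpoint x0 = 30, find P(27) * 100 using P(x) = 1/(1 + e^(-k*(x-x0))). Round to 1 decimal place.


P(x) = 1/(1 + e^(-0.63*(27 - 30)))
Exponent = -0.63 * -3 = 1.89
e^(1.89) = 6.619369
P = 1/(1 + 6.619369) = 0.131244
Percentage = 13.1


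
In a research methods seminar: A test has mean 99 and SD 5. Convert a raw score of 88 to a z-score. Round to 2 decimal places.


z = (X - mu) / sigma
= (88 - 99) / 5
= -11 / 5
= -2.20


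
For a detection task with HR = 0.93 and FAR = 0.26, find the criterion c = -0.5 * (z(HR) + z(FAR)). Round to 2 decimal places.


c = -0.5 * (z(HR) + z(FAR))
z(0.93) = 1.4758
z(0.26) = -0.6433
c = -0.5 * (1.4758 + -0.6433)
= -0.5 * 0.8325
= -0.42


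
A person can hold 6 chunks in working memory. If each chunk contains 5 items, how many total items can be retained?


Total items = chunks * items_per_chunk
= 6 * 5
= 30


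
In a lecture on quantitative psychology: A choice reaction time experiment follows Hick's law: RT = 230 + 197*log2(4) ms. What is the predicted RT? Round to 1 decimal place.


RT = 230 + 197 * log2(4)
log2(4) = 2.0
RT = 230 + 197 * 2.0
= 230 + 394.0
= 624.0 ms


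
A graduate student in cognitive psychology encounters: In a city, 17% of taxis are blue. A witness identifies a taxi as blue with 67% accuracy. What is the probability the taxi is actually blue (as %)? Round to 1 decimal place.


P(blue | says blue) = P(says blue | blue)*P(blue) / [P(says blue | blue)*P(blue) + P(says blue | not blue)*P(not blue)]
Numerator = 0.67 * 0.17 = 0.1139
False identification = 0.33 * 0.83 = 0.2739
P = 0.1139 / (0.1139 + 0.2739)
= 0.1139 / 0.3878
As percentage = 29.4


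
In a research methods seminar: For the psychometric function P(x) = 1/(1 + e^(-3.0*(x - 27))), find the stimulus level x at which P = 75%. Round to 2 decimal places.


At P = 0.75: 0.75 = 1/(1 + e^(-k*(x-x0)))
Solving: e^(-k*(x-x0)) = 1/3
x = x0 + ln(3)/k
ln(3) = 1.0986
x = 27 + 1.0986/3.0
= 27 + 0.3662
= 27.37


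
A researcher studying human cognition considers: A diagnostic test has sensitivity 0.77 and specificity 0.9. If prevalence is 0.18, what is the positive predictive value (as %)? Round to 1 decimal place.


PPV = (sens * prev) / (sens * prev + (1-spec) * (1-prev))
Numerator = 0.77 * 0.18 = 0.1386
P(positive and no disease) = (1 - spec) * (1 - prev) = (1 - 0.9) * (1 - 0.18) = 0.082
Denominator = 0.1386 + 0.082 = 0.2206
PPV = 0.1386 / 0.2206 = 0.628286
As percentage = 62.8


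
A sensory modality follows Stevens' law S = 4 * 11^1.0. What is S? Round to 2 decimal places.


S = 4 * 11^1.0
11^1.0 = 11.0
S = 4 * 11.0
= 44.00


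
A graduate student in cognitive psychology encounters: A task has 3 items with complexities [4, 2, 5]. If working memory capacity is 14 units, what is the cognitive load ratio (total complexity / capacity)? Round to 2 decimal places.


Total complexity = 4 + 2 + 5 = 11
Load = total / capacity = 11 / 14
= 0.79


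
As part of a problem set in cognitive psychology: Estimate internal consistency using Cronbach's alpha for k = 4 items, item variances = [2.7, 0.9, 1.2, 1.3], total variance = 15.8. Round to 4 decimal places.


alpha = (k/(k-1)) * (1 - sum(s_i^2)/s_total^2)
sum(item variances) = 6.1
k/(k-1) = 4/3 = 1.333333
1 - 6.1/15.8 = 1 - 0.386076 = 0.613924
alpha = 1.333333 * 0.613924
= 0.8186


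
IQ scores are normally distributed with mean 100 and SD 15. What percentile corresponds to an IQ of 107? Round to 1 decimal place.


z = (IQ - mean) / SD
z = (107 - 100) / 15 = 0.4667
Percentile = Phi(0.4667) * 100
Phi(0.4667) = 0.679643
= 68.0


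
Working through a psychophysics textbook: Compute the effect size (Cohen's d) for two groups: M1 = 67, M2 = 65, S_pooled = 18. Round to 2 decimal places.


Cohen's d = (M1 - M2) / S_pooled
= (67 - 65) / 18
= 2 / 18
= 0.11


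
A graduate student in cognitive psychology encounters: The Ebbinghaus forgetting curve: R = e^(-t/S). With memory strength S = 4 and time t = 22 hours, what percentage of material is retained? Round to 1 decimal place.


R = e^(-t/S)
-t/S = -22/4 = -5.5
R = e^(-5.5) = 0.004087
Percentage = 0.004087 * 100
= 0.4


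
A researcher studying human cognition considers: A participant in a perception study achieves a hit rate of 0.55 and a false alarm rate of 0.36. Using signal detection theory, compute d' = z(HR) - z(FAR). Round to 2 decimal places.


d' = z(HR) - z(FAR)
z(0.55) = 0.1257
z(0.36) = -0.3585
d' = 0.1257 - -0.3585
= 0.48


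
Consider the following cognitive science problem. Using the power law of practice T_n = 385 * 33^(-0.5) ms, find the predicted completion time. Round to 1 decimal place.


T_n = 385 * 33^(-0.5)
33^(-0.5) = 0.174078
T_n = 385 * 0.174078
= 67.0 ms


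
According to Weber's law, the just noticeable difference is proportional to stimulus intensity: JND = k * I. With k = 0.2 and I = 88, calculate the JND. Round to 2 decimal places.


JND = k * I
JND = 0.2 * 88
= 17.60


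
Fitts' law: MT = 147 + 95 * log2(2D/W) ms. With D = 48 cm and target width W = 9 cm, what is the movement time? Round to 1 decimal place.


MT = 147 + 95 * log2(2*48/9)
2D/W = 10.666667
log2(10.666667) = 3.415
MT = 147 + 95 * 3.415
= 471.4 ms


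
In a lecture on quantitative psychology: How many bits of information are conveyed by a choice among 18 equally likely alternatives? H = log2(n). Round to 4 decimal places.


H = log2(n)
H = log2(18)
= 4.1699


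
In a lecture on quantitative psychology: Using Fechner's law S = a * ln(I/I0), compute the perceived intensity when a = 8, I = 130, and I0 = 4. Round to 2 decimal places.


S = 8 * ln(130/4)
I/I0 = 32.5
ln(32.5) = 3.4812
S = 8 * 3.4812
= 27.85


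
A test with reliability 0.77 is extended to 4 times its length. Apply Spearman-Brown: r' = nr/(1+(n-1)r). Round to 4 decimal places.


r_new = n*r / (1 + (n-1)*r)
Numerator = 4 * 0.77 = 3.08
Denominator = 1 + 3 * 0.77 = 3.31
r_new = 3.08 / 3.31
= 0.9305


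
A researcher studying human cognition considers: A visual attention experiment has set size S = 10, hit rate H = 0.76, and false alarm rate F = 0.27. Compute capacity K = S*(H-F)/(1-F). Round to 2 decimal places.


K = S * (H - F) / (1 - F)
H - F = 0.49
1 - F = 0.73
K = 10 * 0.49 / 0.73
= 6.71


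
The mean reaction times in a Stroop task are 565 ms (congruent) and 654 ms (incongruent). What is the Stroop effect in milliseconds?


Stroop effect = RT(incongruent) - RT(congruent)
= 654 - 565
= 89 ms


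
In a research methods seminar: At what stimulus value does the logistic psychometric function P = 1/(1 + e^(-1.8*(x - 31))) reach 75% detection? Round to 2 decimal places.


At P = 0.75: 0.75 = 1/(1 + e^(-k*(x-x0)))
Solving: e^(-k*(x-x0)) = 1/3
x = x0 + ln(3)/k
ln(3) = 1.0986
x = 31 + 1.0986/1.8
= 31 + 0.6103
= 31.61


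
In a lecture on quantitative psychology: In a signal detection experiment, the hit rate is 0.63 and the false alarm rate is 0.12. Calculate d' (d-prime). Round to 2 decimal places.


d' = z(HR) - z(FAR)
z(0.63) = 0.3319
z(0.12) = -1.175
d' = 0.3319 - -1.175
= 1.51


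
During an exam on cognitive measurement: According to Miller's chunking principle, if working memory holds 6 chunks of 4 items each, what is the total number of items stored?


Total items = chunks * items_per_chunk
= 6 * 4
= 24


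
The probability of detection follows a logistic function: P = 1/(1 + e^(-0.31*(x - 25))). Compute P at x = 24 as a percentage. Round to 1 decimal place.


P(x) = 1/(1 + e^(-0.31*(24 - 25)))
Exponent = -0.31 * -1 = 0.31
e^(0.31) = 1.363425
P = 1/(1 + 1.363425) = 0.423115
Percentage = 42.3


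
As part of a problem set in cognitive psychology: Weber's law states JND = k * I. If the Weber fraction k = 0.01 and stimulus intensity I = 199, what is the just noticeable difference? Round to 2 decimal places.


JND = k * I
JND = 0.01 * 199
= 1.99


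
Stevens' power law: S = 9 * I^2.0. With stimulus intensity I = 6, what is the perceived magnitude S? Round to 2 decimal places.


S = 9 * 6^2.0
6^2.0 = 36.0
S = 9 * 36.0
= 324.00


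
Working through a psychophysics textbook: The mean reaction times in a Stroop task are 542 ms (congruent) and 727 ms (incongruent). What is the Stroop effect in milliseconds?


Stroop effect = RT(incongruent) - RT(congruent)
= 727 - 542
= 185 ms


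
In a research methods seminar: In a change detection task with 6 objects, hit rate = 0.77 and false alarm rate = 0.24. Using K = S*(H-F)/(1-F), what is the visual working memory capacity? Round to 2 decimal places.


K = S * (H - F) / (1 - F)
H - F = 0.53
1 - F = 0.76
K = 6 * 0.53 / 0.76
= 4.18


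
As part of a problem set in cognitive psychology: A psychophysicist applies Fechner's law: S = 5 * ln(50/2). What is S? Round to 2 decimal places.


S = 5 * ln(50/2)
I/I0 = 25.0
ln(25.0) = 3.2189
S = 5 * 3.2189
= 16.09


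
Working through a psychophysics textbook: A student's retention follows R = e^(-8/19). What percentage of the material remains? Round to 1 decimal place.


R = e^(-t/S)
-t/S = -8/19 = -0.421053
R = e^(-0.421053) = 0.656355
Percentage = 0.656355 * 100
= 65.6


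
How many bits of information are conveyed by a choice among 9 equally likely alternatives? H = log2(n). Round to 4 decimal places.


H = log2(n)
H = log2(9)
= 3.1699


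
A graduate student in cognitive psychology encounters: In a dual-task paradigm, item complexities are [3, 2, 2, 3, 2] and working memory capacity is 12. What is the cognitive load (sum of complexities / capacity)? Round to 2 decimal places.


Total complexity = 3 + 2 + 2 + 3 + 2 = 12
Load = total / capacity = 12 / 12
= 1.00


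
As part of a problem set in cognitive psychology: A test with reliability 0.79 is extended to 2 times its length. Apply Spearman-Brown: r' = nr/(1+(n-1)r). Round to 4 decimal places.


r_new = n*r / (1 + (n-1)*r)
Numerator = 2 * 0.79 = 1.58
Denominator = 1 + 1 * 0.79 = 1.79
r_new = 1.58 / 1.79
= 0.8827


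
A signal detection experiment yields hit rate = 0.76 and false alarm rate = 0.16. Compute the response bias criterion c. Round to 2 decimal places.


c = -0.5 * (z(HR) + z(FAR))
z(0.76) = 0.7063
z(0.16) = -0.9945
c = -0.5 * (0.7063 + -0.9945)
= -0.5 * -0.2882
= 0.14


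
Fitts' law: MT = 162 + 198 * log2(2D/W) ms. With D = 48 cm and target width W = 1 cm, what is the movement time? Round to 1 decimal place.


MT = 162 + 198 * log2(2*48/1)
2D/W = 96.0
log2(96.0) = 6.585
MT = 162 + 198 * 6.585
= 1465.8 ms


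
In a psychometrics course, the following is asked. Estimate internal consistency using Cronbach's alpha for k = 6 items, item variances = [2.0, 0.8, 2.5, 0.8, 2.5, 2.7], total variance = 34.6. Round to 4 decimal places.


alpha = (k/(k-1)) * (1 - sum(s_i^2)/s_total^2)
sum(item variances) = 11.3
k/(k-1) = 6/5 = 1.2
1 - 11.3/34.6 = 1 - 0.32659 = 0.67341
alpha = 1.2 * 0.67341
= 0.8081


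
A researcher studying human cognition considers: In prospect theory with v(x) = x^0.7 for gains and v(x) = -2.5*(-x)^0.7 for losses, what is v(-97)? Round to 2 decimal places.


Since x = -97 < 0, use v(x) = -lambda*(-x)^alpha
(-x) = 97
97^0.7 = 24.589
v(-97) = -2.5 * 24.589
= -61.47


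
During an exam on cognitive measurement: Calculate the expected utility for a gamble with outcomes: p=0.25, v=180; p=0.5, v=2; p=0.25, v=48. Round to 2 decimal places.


EU = sum(p_i * v_i)
0.25 * 180 = 45.0
0.5 * 2 = 1.0
0.25 * 48 = 12.0
EU = 45.0 + 1.0 + 12.0
= 58.00


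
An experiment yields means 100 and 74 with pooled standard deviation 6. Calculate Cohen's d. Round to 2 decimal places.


Cohen's d = (M1 - M2) / S_pooled
= (100 - 74) / 6
= 26 / 6
= 4.33


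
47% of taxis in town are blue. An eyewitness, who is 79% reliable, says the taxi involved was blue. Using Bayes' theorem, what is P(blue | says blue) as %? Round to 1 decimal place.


P(blue | says blue) = P(says blue | blue)*P(blue) / [P(says blue | blue)*P(blue) + P(says blue | not blue)*P(not blue)]
Numerator = 0.79 * 0.47 = 0.3713
False identification = 0.21 * 0.53 = 0.1113
P = 0.3713 / (0.3713 + 0.1113)
= 0.3713 / 0.4826
As percentage = 76.9


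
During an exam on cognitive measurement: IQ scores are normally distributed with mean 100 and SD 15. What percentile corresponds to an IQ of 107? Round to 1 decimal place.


z = (IQ - mean) / SD
z = (107 - 100) / 15 = 0.4667
Percentile = Phi(0.4667) * 100
Phi(0.4667) = 0.679643
= 68.0


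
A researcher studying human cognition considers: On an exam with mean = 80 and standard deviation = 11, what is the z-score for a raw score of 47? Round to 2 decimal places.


z = (X - mu) / sigma
= (47 - 80) / 11
= -33 / 11
= -3.00


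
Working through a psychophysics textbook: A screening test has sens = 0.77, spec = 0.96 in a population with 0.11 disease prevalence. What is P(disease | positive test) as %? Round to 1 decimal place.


PPV = (sens * prev) / (sens * prev + (1-spec) * (1-prev))
Numerator = 0.77 * 0.11 = 0.0847
P(positive and no disease) = (1 - spec) * (1 - prev) = (1 - 0.96) * (1 - 0.11) = 0.0356
Denominator = 0.0847 + 0.0356 = 0.1203
PPV = 0.0847 / 0.1203 = 0.704073
As percentage = 70.4


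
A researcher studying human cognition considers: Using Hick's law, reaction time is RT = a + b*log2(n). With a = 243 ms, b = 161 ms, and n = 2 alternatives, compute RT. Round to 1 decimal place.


RT = 243 + 161 * log2(2)
log2(2) = 1.0
RT = 243 + 161 * 1.0
= 243 + 161.0
= 404.0 ms


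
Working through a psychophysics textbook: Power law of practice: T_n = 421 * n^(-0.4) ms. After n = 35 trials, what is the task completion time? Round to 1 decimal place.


T_n = 421 * 35^(-0.4)
35^(-0.4) = 0.241197
T_n = 421 * 0.241197
= 101.5 ms


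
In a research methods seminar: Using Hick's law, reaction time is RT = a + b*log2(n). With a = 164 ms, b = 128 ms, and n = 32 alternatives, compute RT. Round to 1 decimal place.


RT = 164 + 128 * log2(32)
log2(32) = 5.0
RT = 164 + 128 * 5.0
= 164 + 640.0
= 804.0 ms


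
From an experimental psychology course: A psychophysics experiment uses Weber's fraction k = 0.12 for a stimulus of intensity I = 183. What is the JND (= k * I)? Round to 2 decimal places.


JND = k * I
JND = 0.12 * 183
= 21.96


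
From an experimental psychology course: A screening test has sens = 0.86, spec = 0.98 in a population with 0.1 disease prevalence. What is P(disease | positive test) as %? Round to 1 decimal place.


PPV = (sens * prev) / (sens * prev + (1-spec) * (1-prev))
Numerator = 0.86 * 0.1 = 0.086
P(positive and no disease) = (1 - spec) * (1 - prev) = (1 - 0.98) * (1 - 0.1) = 0.018
Denominator = 0.086 + 0.018 = 0.104
PPV = 0.086 / 0.104 = 0.826923
As percentage = 82.7


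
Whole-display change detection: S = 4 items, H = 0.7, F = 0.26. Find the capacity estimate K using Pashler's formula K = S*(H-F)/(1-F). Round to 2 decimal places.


K = S * (H - F) / (1 - F)
H - F = 0.44
1 - F = 0.74
K = 4 * 0.44 / 0.74
= 2.38


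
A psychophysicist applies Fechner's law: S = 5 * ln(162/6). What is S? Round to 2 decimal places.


S = 5 * ln(162/6)
I/I0 = 27.0
ln(27.0) = 3.2958
S = 5 * 3.2958
= 16.48


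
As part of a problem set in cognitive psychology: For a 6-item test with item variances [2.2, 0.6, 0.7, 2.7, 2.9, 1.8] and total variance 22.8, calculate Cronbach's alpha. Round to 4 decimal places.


alpha = (k/(k-1)) * (1 - sum(s_i^2)/s_total^2)
sum(item variances) = 10.9
k/(k-1) = 6/5 = 1.2
1 - 10.9/22.8 = 1 - 0.47807 = 0.52193
alpha = 1.2 * 0.52193
= 0.6263


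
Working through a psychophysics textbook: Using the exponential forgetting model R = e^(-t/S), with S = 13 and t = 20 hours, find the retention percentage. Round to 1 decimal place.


R = e^(-t/S)
-t/S = -20/13 = -1.538462
R = e^(-1.538462) = 0.214711
Percentage = 0.214711 * 100
= 21.5


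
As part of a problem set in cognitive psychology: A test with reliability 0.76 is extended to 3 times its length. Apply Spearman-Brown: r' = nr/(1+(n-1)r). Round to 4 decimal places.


r_new = n*r / (1 + (n-1)*r)
Numerator = 3 * 0.76 = 2.28
Denominator = 1 + 2 * 0.76 = 2.52
r_new = 2.28 / 2.52
= 0.9048


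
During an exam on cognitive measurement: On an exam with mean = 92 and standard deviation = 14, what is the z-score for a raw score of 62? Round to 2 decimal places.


z = (X - mu) / sigma
= (62 - 92) / 14
= -30 / 14
= -2.14


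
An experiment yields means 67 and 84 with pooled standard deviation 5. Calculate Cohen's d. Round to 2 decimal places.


Cohen's d = (M1 - M2) / S_pooled
= (67 - 84) / 5
= -17 / 5
= -3.40


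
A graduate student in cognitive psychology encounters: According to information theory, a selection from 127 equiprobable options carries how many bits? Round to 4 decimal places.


H = log2(n)
H = log2(127)
= 6.9887


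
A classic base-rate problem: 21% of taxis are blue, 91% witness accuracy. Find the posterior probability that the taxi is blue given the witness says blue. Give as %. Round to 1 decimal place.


P(blue | says blue) = P(says blue | blue)*P(blue) / [P(says blue | blue)*P(blue) + P(says blue | not blue)*P(not blue)]
Numerator = 0.91 * 0.21 = 0.1911
False identification = 0.09 * 0.79 = 0.0711
P = 0.1911 / (0.1911 + 0.0711)
= 0.1911 / 0.2622
As percentage = 72.9


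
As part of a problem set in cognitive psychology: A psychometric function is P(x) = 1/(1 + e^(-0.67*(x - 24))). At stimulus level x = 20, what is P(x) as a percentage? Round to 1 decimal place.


P(x) = 1/(1 + e^(-0.67*(20 - 24)))
Exponent = -0.67 * -4 = 2.68
e^(2.68) = 14.585093
P = 1/(1 + 14.585093) = 0.064164
Percentage = 6.4


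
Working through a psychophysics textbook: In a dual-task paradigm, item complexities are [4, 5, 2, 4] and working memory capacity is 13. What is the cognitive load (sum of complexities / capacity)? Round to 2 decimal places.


Total complexity = 4 + 5 + 2 + 4 = 15
Load = total / capacity = 15 / 13
= 1.15


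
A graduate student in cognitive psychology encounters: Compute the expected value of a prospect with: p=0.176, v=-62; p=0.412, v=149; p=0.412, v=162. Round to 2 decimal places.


EU = sum(p_i * v_i)
0.176 * -62 = -10.912
0.412 * 149 = 61.388
0.412 * 162 = 66.744
EU = -10.912 + 61.388 + 66.744
= 117.22


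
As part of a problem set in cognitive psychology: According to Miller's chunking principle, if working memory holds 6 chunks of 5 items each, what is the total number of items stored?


Total items = chunks * items_per_chunk
= 6 * 5
= 30


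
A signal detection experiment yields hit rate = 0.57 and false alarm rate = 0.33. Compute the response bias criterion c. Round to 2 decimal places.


c = -0.5 * (z(HR) + z(FAR))
z(0.57) = 0.1764
z(0.33) = -0.4399
c = -0.5 * (0.1764 + -0.4399)
= -0.5 * -0.2635
= 0.13


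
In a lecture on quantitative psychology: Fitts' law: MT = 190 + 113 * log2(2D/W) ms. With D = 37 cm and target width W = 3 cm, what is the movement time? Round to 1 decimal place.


MT = 190 + 113 * log2(2*37/3)
2D/W = 24.666667
log2(24.666667) = 4.6245
MT = 190 + 113 * 4.6245
= 712.6 ms


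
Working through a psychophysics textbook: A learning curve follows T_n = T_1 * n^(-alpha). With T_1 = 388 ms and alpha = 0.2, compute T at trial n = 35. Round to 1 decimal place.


T_n = 388 * 35^(-0.2)
35^(-0.2) = 0.491119
T_n = 388 * 0.491119
= 190.6 ms


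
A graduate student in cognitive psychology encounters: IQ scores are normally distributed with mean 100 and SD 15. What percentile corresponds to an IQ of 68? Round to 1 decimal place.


z = (IQ - mean) / SD
z = (68 - 100) / 15 = -2.1333
Percentile = Phi(-2.1333) * 100
Phi(-2.1333) = 0.01645
= 1.6


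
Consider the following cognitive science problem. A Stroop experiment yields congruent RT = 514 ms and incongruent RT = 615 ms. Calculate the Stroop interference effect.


Stroop effect = RT(incongruent) - RT(congruent)
= 615 - 514
= 101 ms


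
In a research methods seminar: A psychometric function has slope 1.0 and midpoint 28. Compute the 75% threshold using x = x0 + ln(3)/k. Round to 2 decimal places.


At P = 0.75: 0.75 = 1/(1 + e^(-k*(x-x0)))
Solving: e^(-k*(x-x0)) = 1/3
x = x0 + ln(3)/k
ln(3) = 1.0986
x = 28 + 1.0986/1.0
= 28 + 1.0986
= 29.10


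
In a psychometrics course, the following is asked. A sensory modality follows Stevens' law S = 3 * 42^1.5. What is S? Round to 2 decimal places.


S = 3 * 42^1.5
42^1.5 = 272.1911
S = 3 * 272.1911
= 816.57


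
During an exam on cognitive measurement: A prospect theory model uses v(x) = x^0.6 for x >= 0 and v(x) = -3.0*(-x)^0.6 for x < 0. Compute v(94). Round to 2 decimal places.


Since x = 94 >= 0, use v(x) = x^0.6
94^0.6 = 15.2713
v(94) = 15.27


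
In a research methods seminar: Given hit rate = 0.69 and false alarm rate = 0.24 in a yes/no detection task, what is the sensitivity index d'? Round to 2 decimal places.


d' = z(HR) - z(FAR)
z(0.69) = 0.4959
z(0.24) = -0.7063
d' = 0.4959 - -0.7063
= 1.20


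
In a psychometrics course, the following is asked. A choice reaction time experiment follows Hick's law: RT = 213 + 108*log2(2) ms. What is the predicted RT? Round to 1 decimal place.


RT = 213 + 108 * log2(2)
log2(2) = 1.0
RT = 213 + 108 * 1.0
= 213 + 108.0
= 321.0 ms


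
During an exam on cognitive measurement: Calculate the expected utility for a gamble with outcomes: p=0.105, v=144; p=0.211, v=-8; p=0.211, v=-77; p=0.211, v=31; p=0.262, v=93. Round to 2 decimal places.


EU = sum(p_i * v_i)
0.105 * 144 = 15.12
0.211 * -8 = -1.688
0.211 * -77 = -16.247
0.211 * 31 = 6.541
0.262 * 93 = 24.366
EU = 15.12 + -1.688 + -16.247 + 6.541 + 24.366
= 28.09


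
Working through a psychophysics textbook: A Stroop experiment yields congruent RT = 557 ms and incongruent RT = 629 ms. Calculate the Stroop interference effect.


Stroop effect = RT(incongruent) - RT(congruent)
= 629 - 557
= 72 ms


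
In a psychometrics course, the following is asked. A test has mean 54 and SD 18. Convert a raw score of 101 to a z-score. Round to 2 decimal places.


z = (X - mu) / sigma
= (101 - 54) / 18
= 47 / 18
= 2.61


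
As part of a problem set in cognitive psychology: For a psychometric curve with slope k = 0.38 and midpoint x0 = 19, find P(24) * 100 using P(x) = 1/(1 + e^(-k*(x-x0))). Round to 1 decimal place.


P(x) = 1/(1 + e^(-0.38*(24 - 19)))
Exponent = -0.38 * 5 = -1.9
e^(-1.9) = 0.149569
P = 1/(1 + 0.149569) = 0.869891
Percentage = 87.0


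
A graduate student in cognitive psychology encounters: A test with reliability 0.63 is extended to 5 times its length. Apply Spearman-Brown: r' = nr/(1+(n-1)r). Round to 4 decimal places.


r_new = n*r / (1 + (n-1)*r)
Numerator = 5 * 0.63 = 3.15
Denominator = 1 + 4 * 0.63 = 3.52
r_new = 3.15 / 3.52
= 0.8949


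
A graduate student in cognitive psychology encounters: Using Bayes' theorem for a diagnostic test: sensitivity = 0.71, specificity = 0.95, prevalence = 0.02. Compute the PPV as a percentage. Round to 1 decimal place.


PPV = (sens * prev) / (sens * prev + (1-spec) * (1-prev))
Numerator = 0.71 * 0.02 = 0.0142
P(positive and no disease) = (1 - spec) * (1 - prev) = (1 - 0.95) * (1 - 0.02) = 0.049
Denominator = 0.0142 + 0.049 = 0.0632
PPV = 0.0142 / 0.0632 = 0.224684
As percentage = 22.5


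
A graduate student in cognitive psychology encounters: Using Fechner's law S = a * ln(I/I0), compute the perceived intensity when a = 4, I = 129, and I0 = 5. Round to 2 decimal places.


S = 4 * ln(129/5)
I/I0 = 25.8
ln(25.8) = 3.2504
S = 4 * 3.2504
= 13.00


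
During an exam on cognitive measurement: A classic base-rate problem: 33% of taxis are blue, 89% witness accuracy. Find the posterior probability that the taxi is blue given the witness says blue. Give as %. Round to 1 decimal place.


P(blue | says blue) = P(says blue | blue)*P(blue) / [P(says blue | blue)*P(blue) + P(says blue | not blue)*P(not blue)]
Numerator = 0.89 * 0.33 = 0.2937
False identification = 0.11 * 0.67 = 0.0737
P = 0.2937 / (0.2937 + 0.0737)
= 0.2937 / 0.3674
As percentage = 79.9


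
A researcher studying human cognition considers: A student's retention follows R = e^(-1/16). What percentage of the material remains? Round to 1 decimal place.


R = e^(-t/S)
-t/S = -1/16 = -0.0625
R = e^(-0.0625) = 0.939413
Percentage = 0.939413 * 100
= 93.9


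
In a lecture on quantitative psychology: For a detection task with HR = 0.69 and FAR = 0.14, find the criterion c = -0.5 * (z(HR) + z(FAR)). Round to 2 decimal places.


c = -0.5 * (z(HR) + z(FAR))
z(0.69) = 0.4959
z(0.14) = -1.0803
c = -0.5 * (0.4959 + -1.0803)
= -0.5 * -0.5844
= 0.29


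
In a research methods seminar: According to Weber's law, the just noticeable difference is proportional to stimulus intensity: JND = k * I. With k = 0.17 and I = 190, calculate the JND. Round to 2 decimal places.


JND = k * I
JND = 0.17 * 190
= 32.30


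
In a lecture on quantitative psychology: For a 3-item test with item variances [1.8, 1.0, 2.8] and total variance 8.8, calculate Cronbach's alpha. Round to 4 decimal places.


alpha = (k/(k-1)) * (1 - sum(s_i^2)/s_total^2)
sum(item variances) = 5.6
k/(k-1) = 3/2 = 1.5
1 - 5.6/8.8 = 1 - 0.636364 = 0.363636
alpha = 1.5 * 0.363636
= 0.5455


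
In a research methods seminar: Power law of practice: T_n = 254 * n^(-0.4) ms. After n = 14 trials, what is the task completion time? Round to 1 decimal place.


T_n = 254 * 14^(-0.4)
14^(-0.4) = 0.347976
T_n = 254 * 0.347976
= 88.4 ms


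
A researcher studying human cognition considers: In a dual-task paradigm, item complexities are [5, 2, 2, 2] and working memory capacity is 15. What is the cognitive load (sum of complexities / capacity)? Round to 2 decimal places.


Total complexity = 5 + 2 + 2 + 2 = 11
Load = total / capacity = 11 / 15
= 0.73


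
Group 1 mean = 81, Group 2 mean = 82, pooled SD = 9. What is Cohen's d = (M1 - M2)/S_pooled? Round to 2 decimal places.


Cohen's d = (M1 - M2) / S_pooled
= (81 - 82) / 9
= -1 / 9
= -0.11


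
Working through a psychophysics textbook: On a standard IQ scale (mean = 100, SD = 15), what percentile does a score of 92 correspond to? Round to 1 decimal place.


z = (IQ - mean) / SD
z = (92 - 100) / 15 = -0.5333
Percentile = Phi(-0.5333) * 100
Phi(-0.5333) = 0.296913
= 29.7


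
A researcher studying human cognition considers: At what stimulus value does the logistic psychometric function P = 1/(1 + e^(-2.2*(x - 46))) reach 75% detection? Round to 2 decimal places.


At P = 0.75: 0.75 = 1/(1 + e^(-k*(x-x0)))
Solving: e^(-k*(x-x0)) = 1/3
x = x0 + ln(3)/k
ln(3) = 1.0986
x = 46 + 1.0986/2.2
= 46 + 0.4994
= 46.50


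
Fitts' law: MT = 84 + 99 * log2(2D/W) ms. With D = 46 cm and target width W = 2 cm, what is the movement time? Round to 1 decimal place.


MT = 84 + 99 * log2(2*46/2)
2D/W = 46.0
log2(46.0) = 5.5236
MT = 84 + 99 * 5.5236
= 630.8 ms


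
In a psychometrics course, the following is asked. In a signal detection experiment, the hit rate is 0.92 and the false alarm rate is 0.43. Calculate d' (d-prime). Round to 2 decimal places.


d' = z(HR) - z(FAR)
z(0.92) = 1.4051
z(0.43) = -0.1764
d' = 1.4051 - -0.1764
= 1.58


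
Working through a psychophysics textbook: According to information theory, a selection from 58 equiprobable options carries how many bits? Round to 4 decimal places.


H = log2(n)
H = log2(58)
= 5.8580
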